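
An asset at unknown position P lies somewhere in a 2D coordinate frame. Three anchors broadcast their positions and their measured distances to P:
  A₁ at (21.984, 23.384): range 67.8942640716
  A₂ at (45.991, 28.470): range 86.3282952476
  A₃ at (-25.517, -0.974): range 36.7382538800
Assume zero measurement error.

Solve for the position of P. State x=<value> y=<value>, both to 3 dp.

x=-12.265 y=-35.239

eq1: (x − 21.984)² + (y − 23.384)² = 67.8942640716²
eq2: (x − 45.991)² + (y − 28.470)² = 86.3282952476²
eq3: (x + 25.517)² + (y + 0.974)² = 36.7382538800²
eq2−eq1, eq2−eq3 (x²,y² cancel):
  -48.014·x − 10.172·y = 947.338198
  -143.016·x − 58.888·y = 3829.228246
det = -48.014·-58.888 − -10.172·-143.016 = 1372.689680
x = (947.338198·-58.888 − -10.172·3829.228246) / 1372.689680 = -12.264929
y = (-48.014·3829.228246 − 947.338198·-143.016) / 1372.689680 = -35.238879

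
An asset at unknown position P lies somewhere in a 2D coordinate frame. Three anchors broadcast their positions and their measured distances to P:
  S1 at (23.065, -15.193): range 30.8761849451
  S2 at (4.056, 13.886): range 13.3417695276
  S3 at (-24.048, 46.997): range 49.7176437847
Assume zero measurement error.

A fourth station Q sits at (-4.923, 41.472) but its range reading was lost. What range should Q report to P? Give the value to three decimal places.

eq1: (x − 23.065)² + (y + 15.193)² = 30.8761849451²
eq2: (x − 4.056)² + (y − 13.886)² = 13.3417695276²
eq3: (x + 24.048)² + (y − 46.997)² = 49.7176437847²
eq1−eq2, eq1−eq3 (x²,y² cancel):
  -38.018·x + 58.158·y = 221.786641
  -94.226·x + 124.380·y = 505.697532
det = -38.018·124.380 − 58.158·-94.226 = 751.316868
x = (221.786641·124.380 − 58.158·505.697532) / 751.316868 = -2.428449
y = (-38.018·505.697532 − 221.786641·-94.226) / 751.316868 = 2.226037
|P − Q| = √((-2.428449 − -4.923)² + (2.226037 − 41.472)²) = 39.325162

39.325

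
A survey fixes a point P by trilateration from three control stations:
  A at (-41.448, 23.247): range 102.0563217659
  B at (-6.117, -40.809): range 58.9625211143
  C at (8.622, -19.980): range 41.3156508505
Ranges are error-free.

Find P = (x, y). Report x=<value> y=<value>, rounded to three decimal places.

x=49.871 y=-22.319

eq1: (x + 41.448)² + (y − 23.247)² = 102.0563217659²
eq2: (x + 6.117)² + (y + 40.809)² = 58.9625211143²
eq3: (x − 8.622)² + (y + 19.980)² = 41.3156508505²
eq1−eq2, eq1−eq3 (x²,y² cancel):
  70.662·x − 128.112·y = 6383.346373
  100.140·x − 86.454·y = 6923.689378
det = 70.662·-86.454 − -128.112·100.140 = 6720.123132
x = (6383.346373·-86.454 − -128.112·6923.689378) / 6720.123132 = 49.871388
y = (70.662·6923.689378 − 6383.346373·100.140) / 6720.123132 = -22.319021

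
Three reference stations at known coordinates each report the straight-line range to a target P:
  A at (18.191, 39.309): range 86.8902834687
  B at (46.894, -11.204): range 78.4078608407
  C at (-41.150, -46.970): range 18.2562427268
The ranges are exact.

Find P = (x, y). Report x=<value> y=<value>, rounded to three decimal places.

x=-28.049 y=-34.256

eq1: (x − 18.191)² + (y − 39.309)² = 86.8902834687²
eq2: (x − 46.894)² + (y + 11.204)² = 78.4078608407²
eq3: (x + 41.150)² + (y + 46.970)² = 18.2562427268²
eq2−eq3, eq2−eq1 (x²,y² cancel):
  -176.088·x − 71.532·y = 7389.428791
  -57.406·x + 101.026·y = -1850.595610
det = -176.088·101.026 − -71.532·-57.406 = -21895.832280
x = (7389.428791·101.026 − -71.532·-1850.595610) / -21895.832280 = -28.048609
y = (-176.088·-1850.595610 − 7389.428791·-57.406) / -21895.832280 = -34.256073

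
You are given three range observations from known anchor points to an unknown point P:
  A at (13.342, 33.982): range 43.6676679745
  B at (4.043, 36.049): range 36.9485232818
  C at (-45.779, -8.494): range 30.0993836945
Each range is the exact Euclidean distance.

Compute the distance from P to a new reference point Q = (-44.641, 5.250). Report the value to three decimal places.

eq1: (x − 13.342)² + (y − 33.982)² = 43.6676679745²
eq2: (x − 4.043)² + (y − 36.049)² = 36.9485232818²
eq3: (x + 45.779)² + (y + 8.494)² = 30.0993836945²
eq3−eq2, eq3−eq1 (x²,y² cancel):
  99.644·x + 89.086·y = -1311.209101
  118.242·x + 84.952·y = -1835.971917
det = 99.644·84.952 − 89.086·118.242 = -2068.749724
x = (-1311.209101·84.952 − 89.086·-1835.971917) / -2068.749724 = -25.217917
y = (99.644·-1835.971917 − -1311.209101·118.242) / -2068.749724 = 13.488146
|P − Q| = √((-25.217917 − -44.641)² + (13.488146 − 5.250)²) = 21.097943

21.098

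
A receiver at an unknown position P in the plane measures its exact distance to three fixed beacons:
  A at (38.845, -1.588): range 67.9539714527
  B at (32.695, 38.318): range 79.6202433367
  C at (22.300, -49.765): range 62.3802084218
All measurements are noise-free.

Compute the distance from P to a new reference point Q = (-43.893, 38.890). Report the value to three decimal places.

54.282

eq1: (x − 38.845)² + (y + 1.588)² = 67.9539714527²
eq2: (x − 32.695)² + (y − 38.318)² = 79.6202433367²
eq3: (x − 22.300)² + (y + 49.765)² = 62.3802084218²
eq2−eq3, eq2−eq1 (x²,y² cancel):
  -20.790·x − 176.166·y = 2884.705822
  12.300·x − 79.812·y = 695.864533
det = -20.790·-79.812 − -176.166·12.300 = 3826.133280
x = (2884.705822·-79.812 − -176.166·695.864533) / 3826.133280 = -28.134532
y = (-20.790·695.864533 − 2884.705822·12.300) / 3826.133280 = -13.054669
|P − Q| = √((-28.134532 − -43.893)² + (-13.054669 − 38.890)²) = 54.282391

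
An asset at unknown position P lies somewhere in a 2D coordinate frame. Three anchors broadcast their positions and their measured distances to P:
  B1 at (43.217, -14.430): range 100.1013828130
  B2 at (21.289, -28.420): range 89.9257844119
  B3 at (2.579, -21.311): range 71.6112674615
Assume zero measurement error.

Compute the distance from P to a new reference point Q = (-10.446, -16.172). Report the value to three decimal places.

eq1: (x − 43.217)² + (y + 14.430)² = 100.1013828130²
eq2: (x − 21.289)² + (y + 28.420)² = 89.9257844119²
eq3: (x − 2.579)² + (y + 21.311)² = 71.6112674615²
eq2−eq1, eq2−eq3 (x²,y² cancel):
  43.856·x + 27.980·y = -1118.624071
  -37.420·x + 14.218·y = 2158.365116
det = 43.856·14.218 − 27.980·-37.420 = 1670.556208
x = (-1118.624071·14.218 − 27.980·2158.365116) / 1670.556208 = -45.670809
y = (43.856·2158.365116 − -1118.624071·-37.420) / 1670.556208 = 31.605251
|P − Q| = √((-45.670809 − -10.446)² + (31.605251 − -16.172)²) = 59.358680

59.359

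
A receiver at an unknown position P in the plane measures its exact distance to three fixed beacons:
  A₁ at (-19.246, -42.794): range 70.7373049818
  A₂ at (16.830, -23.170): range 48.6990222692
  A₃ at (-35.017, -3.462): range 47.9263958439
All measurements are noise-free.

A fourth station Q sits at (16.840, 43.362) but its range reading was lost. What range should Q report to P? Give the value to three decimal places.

eq1: (x + 19.246)² + (y + 42.794)² = 70.7373049818²
eq2: (x − 16.830)² + (y + 23.170)² = 48.6990222692²
eq3: (x + 35.017)² + (y + 3.462)² = 47.9263958439²
eq3−eq2, eq3−eq1 (x²,y² cancel):
  103.694·x − 39.416·y = -492.733284
  31.542·x − 78.664·y = -1743.267679
det = 103.694·-78.664 − -39.416·31.542 = -6913.725344
x = (-492.733284·-78.664 − -39.416·-1743.267679) / -6913.725344 = 4.332291
y = (103.694·-1743.267679 − -492.733284·31.542) / -6913.725344 = 23.898057
|P − Q| = √((4.332291 − 16.840)² + (23.898057 − 43.362)²) = 23.136289

23.136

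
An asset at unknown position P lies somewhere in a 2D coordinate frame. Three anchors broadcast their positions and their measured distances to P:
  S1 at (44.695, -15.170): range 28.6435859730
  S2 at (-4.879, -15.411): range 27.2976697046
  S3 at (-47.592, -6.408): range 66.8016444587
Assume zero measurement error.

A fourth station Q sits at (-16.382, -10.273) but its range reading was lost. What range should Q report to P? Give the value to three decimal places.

36.344

eq1: (x − 44.695)² + (y + 15.170)² = 28.6435859730²
eq2: (x + 4.879)² + (y + 15.411)² = 27.2976697046²
eq3: (x + 47.592)² + (y + 6.408)² = 66.8016444587²
eq1−eq2, eq1−eq3 (x²,y² cancel):
  -99.148·x − 0.482·y = -1891.176117
  -184.574·x + 17.524·y = -3563.715682
det = -99.148·17.524 − -0.482·-184.574 = -1826.434220
x = (-1891.176117·17.524 − -0.482·-3563.715682) / -1826.434220 = 19.085648
y = (-99.148·-3563.715682 − -1891.176117·-184.574) / -1826.434220 = -2.339718
|P − Q| = √((19.085648 − -16.382)² + (-2.339718 − -10.273)²) = 36.344065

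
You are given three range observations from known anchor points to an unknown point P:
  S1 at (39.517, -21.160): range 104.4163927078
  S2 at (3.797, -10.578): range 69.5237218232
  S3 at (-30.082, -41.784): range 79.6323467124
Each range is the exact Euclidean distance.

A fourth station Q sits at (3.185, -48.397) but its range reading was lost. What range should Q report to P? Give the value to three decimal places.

98.536

eq1: (x − 39.517)² + (y + 21.160)² = 104.4163927078²
eq2: (x − 3.797)² + (y + 10.578)² = 69.5237218232²
eq3: (x + 30.082)² + (y + 41.784)² = 79.6323467124²
eq2−eq3, eq2−eq1 (x²,y² cancel):
  -67.758·x − 62.412·y = 1016.755340
  71.440·x − 21.164·y = -4186.207574
det = -67.758·-21.164 − -62.412·71.440 = 5892.743592
x = (1016.755340·-21.164 − -62.412·-4186.207574) / 5892.743592 = -47.989225
y = (-67.758·-4186.207574 − 1016.755340·71.440) / 5892.743592 = 35.808796
|P − Q| = √((-47.989225 − 3.185)² + (35.808796 − -48.397)²) = 98.536376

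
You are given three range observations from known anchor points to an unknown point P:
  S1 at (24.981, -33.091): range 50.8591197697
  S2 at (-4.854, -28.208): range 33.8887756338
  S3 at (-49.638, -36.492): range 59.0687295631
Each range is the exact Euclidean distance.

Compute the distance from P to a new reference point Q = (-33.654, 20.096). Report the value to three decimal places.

29.401

eq1: (x − 24.981)² + (y + 33.091)² = 50.8591197697²
eq2: (x + 4.854)² + (y + 28.208)² = 33.8887756338²
eq3: (x + 49.638)² + (y + 36.492)² = 59.0687295631²
eq2−eq1, eq2−eq3 (x²,y² cancel):
  59.670·x − 9.766·y = -538.388888
  -89.568·x − 16.568·y = 635.678830
det = 59.670·-16.568 − -9.766·-89.568 = -1863.333648
x = (-538.388888·-16.568 − -9.766·635.678830) / -1863.333648 = -8.118818
y = (59.670·635.678830 − -538.388888·-89.568) / -1863.333648 = 5.523144
|P − Q| = √((-8.118818 − -33.654)² + (5.523144 − 20.096)²) = 29.400913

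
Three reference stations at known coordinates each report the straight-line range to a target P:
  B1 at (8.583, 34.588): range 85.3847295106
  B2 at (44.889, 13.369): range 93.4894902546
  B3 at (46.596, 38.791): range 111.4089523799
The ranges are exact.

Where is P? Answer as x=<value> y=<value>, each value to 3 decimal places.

eq1: (x − 8.583)² + (y − 34.588)² = 85.3847295106²
eq2: (x − 44.889)² + (y − 13.369)² = 93.4894902546²
eq3: (x − 46.596)² + (y − 38.791)² = 111.4089523799²
eq1−eq2, eq1−eq3 (x²,y² cancel):
  72.612·x − 42.438·y = -525.977905
  76.026·x + 8.406·y = -2715.471373
det = 72.612·8.406 − -42.438·76.026 = 3836.767860
x = (-525.977905·8.406 − -42.438·-2715.471373) / 3836.767860 = -31.187851
y = (72.612·-2715.471373 − -525.977905·76.026) / 3836.767860 = -40.968809

x=-31.188 y=-40.969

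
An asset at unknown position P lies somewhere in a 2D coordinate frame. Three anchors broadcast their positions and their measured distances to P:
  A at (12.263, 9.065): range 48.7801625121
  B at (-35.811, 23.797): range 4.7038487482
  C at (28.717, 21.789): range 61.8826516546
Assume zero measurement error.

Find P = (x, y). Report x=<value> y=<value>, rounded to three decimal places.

eq1: (x − 12.263)² + (y − 9.065)² = 48.7801625121²
eq2: (x + 35.811)² + (y − 23.797)² = 4.7038487482²
eq3: (x − 28.717)² + (y − 21.789)² = 61.8826516546²
eq1−eq3, eq1−eq2 (x²,y² cancel):
  32.908·x + 25.448·y = -383.087105
  -96.148·x + 29.464·y = 3973.547598
det = 32.908·29.464 − 25.448·-96.148 = 3416.375616
x = (-383.087105·29.464 − 25.448·3973.547598) / 3416.375616 = -32.902154
y = (32.908·3973.547598 − -383.087105·-96.148) / 3416.375616 = 27.493594

x=-32.902 y=27.494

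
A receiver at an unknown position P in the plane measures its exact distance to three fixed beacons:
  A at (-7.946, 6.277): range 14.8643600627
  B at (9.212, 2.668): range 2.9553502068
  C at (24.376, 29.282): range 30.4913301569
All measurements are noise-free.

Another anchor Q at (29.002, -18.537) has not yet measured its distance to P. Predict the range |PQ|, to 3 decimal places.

31.903

eq1: (x + 7.946)² + (y − 6.277)² = 14.8643600627²
eq2: (x − 9.212)² + (y − 2.668)² = 2.9553502068²
eq3: (x − 24.376)² + (y − 29.282)² = 30.4913301569²
eq1−eq3, eq1−eq2 (x²,y² cancel):
  64.644·x + 46.010·y = 640.313240
  34.316·x − 7.218·y = 201.654628
det = 64.644·-7.218 − 46.010·34.316 = -2045.479552
x = (640.313240·-7.218 − 46.010·201.654628) / -2045.479552 = 6.795429
y = (64.644·201.654628 − 640.313240·34.316) / -2045.479552 = 4.369258
|P − Q| = √((6.795429 − 29.002)² + (4.369258 − -18.537)²) = 31.903424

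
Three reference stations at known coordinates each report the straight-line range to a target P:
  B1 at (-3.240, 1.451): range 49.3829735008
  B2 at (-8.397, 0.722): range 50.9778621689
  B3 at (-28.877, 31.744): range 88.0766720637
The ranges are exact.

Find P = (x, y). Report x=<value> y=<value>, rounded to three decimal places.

x=16.074 y=-43.998

eq1: (x + 3.240)² + (y − 1.451)² = 49.3829735008²
eq2: (x + 8.397)² + (y − 0.722)² = 50.9778621689²
eq3: (x + 28.877)² + (y − 31.744)² = 88.0766720637²
eq1−eq3, eq1−eq2 (x²,y² cancel):
  -51.274·x + 60.586·y = -3489.862426
  -10.314·x − 1.458·y = -101.636468
det = -51.274·-1.458 − 60.586·-10.314 = 699.641496
x = (-3489.862426·-1.458 − 60.586·-101.636468) / 699.641496 = 16.073899
y = (-51.274·-101.636468 − -3489.862426·-10.314) / 699.641496 = -43.998438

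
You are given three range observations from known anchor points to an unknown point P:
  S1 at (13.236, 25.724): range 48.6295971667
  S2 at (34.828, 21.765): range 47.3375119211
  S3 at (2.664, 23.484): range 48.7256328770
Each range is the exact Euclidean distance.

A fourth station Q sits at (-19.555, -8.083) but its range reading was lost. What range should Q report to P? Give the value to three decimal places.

40.648

eq1: (x − 13.236)² + (y − 25.724)² = 48.6295971667²
eq2: (x − 34.828)² + (y − 21.765)² = 47.3375119211²
eq3: (x − 2.664)² + (y − 23.484)² = 48.7256328770²
eq1−eq2, eq1−eq3 (x²,y² cancel):
  43.184·x − 7.918·y = 973.786623
  -21.144·x − 4.480·y = -287.670299
det = 43.184·-4.480 − -7.918·-21.144 = -360.882512
x = (973.786623·-4.480 − -7.918·-287.670299) / -360.882512 = 18.400275
y = (43.184·-287.670299 − 973.786623·-21.144) / -360.882512 = -22.630607
|P − Q| = √((18.400275 − -19.555)² + (-22.630607 − -8.083)²) = 40.647703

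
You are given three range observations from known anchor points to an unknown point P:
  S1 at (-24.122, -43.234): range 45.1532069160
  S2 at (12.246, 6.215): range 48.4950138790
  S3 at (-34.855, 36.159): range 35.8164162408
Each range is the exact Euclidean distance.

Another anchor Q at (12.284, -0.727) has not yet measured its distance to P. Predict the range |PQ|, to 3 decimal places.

eq1: (x + 24.122)² + (y + 43.234)² = 45.1532069160²
eq2: (x − 12.246)² + (y − 6.215)² = 48.4950138790²
eq3: (x + 34.855)² + (y − 36.159)² = 35.8164162408²
eq3−eq2, eq3−eq1 (x²,y² cancel):
  94.202·x − 59.888·y = -3402.704264
  21.466·x − 158.786·y = -827.291088
det = 94.202·-158.786 − -59.888·21.466 = -13672.402964
x = (-3402.704264·-158.786 − -59.888·-827.291088) / -13672.402964 = -35.893982
y = (94.202·-827.291088 − -3402.704264·21.466) / -13672.402964 = 0.357657
|P − Q| = √((-35.893982 − 12.284)² + (0.357657 − -0.727)²) = 48.190191

48.190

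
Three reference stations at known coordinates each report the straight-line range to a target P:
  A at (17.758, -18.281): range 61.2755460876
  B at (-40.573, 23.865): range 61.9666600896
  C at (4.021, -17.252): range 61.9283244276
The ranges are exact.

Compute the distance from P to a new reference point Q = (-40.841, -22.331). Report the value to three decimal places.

88.163

eq1: (x − 17.758)² + (y + 18.281)² = 61.2755460876²
eq2: (x + 40.573)² + (y − 23.865)² = 61.9666600896²
eq3: (x − 4.021)² + (y + 17.252)² = 61.9283244276²
eq2−eq3, eq2−eq1 (x²,y² cancel):
  89.188·x − 82.234·y = -1897.157013
  116.662·x − 84.292·y = -1480.990615
det = 89.188·-84.292 − -82.234·116.662 = 2075.748012
x = (-1897.157013·-84.292 − -82.234·-1480.990615) / 2075.748012 = 18.368018
y = (89.188·-1480.990615 − -1897.157013·116.662) / 2075.748012 = 42.991510
|P − Q| = √((18.368018 − -40.841)² + (42.991510 − -22.331)²) = 88.163133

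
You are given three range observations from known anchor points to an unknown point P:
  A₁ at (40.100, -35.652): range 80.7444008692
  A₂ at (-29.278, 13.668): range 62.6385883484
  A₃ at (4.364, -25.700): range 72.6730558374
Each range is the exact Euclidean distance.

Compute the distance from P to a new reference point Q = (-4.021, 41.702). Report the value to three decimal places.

29.738

eq1: (x − 40.100)² + (y + 35.652)² = 80.7444008692²
eq2: (x + 29.278)² + (y − 13.668)² = 62.6385883484²
eq3: (x − 4.364)² + (y + 25.700)² = 72.6730558374²
eq2−eq3, eq2−eq1 (x²,y² cancel):
  67.284·x − 78.736·y = -1722.261306
  138.756·x − 98.640·y = -761.005925
det = 67.284·-98.640 − -78.736·138.756 = 4288.198656
x = (-1722.261306·-98.640 − -78.736·-761.005925) / 4288.198656 = 25.643703
y = (67.284·-761.005925 − -1722.261306·138.756) / 4288.198656 = 43.787749
|P − Q| = √((25.643703 − -4.021)² + (43.787749 − 41.702)²) = 29.737938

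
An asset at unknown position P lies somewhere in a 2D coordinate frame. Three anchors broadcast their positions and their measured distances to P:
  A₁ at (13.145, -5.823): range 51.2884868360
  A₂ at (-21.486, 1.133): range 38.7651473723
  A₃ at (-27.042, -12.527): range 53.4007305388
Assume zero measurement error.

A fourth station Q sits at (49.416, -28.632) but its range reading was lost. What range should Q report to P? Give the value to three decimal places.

eq1: (x − 13.145)² + (y + 5.823)² = 51.2884868360²
eq2: (x + 21.486)² + (y − 1.133)² = 38.7651473723²
eq3: (x + 27.042)² + (y + 12.527)² = 53.4007305388²
eq3−eq2, eq3−eq1 (x²,y² cancel):
  11.112·x + 27.320·y = 923.637763
  80.374·x + 13.408·y = -460.367999
det = 11.112·13.408 − 27.320·80.374 = -2046.827984
x = (923.637763·13.408 − 27.320·-460.367999) / -2046.827984 = -12.195157
y = (11.112·-460.367999 − 923.637763·80.374) / -2046.827984 = 38.768314
|P − Q| = √((-12.195157 − 49.416)² + (38.768314 − -28.632)²) = 91.316686

91.317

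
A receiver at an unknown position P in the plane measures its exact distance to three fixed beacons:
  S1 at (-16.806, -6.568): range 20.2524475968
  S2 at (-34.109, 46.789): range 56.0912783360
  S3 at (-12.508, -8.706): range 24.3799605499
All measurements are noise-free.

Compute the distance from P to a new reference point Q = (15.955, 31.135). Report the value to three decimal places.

eq1: (x + 16.806)² + (y + 6.568)² = 20.2524475968²
eq2: (x + 34.109)² + (y − 46.789)² = 56.0912783360²
eq3: (x + 12.508)² + (y + 8.706)² = 24.3799605499²
eq2−eq3, eq2−eq1 (x²,y² cancel):
  43.202·x − 110.990·y = -568.540873
  34.606·x − 106.714·y = -290.984270
det = 43.202·-106.714 − -110.990·34.606 = -769.338288
x = (-568.540873·-106.714 − -110.990·-290.984270) / -769.338288 = -36.882249
y = (43.202·-290.984270 − -568.540873·34.606) / -769.338288 = -9.233679
|P − Q| = √((-36.882249 − 15.955)² + (-9.233679 − 31.135)²) = 66.493648

66.494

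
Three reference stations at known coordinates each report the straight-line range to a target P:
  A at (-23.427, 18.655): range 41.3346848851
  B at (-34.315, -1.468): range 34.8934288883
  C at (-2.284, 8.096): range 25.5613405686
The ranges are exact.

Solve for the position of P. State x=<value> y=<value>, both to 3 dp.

x=-3.294 y=-17.445

eq1: (x + 23.427)² + (y − 18.655)² = 41.3346848851²
eq2: (x + 34.315)² + (y + 1.468)² = 34.8934288883²
eq3: (x + 2.284)² + (y − 8.096)² = 25.5613405686²
eq2−eq1, eq2−eq3 (x²,y² cancel):
  21.776·x + 40.246·y = -773.845690
  64.062·x + 19.128·y = -544.743129
det = 21.776·19.128 − 40.246·64.062 = -2161.707924
x = (-773.845690·19.128 − 40.246·-544.743129) / -2161.707924 = -3.294437
y = (21.776·-544.743129 − -773.845690·64.062) / -2161.707924 = -17.445362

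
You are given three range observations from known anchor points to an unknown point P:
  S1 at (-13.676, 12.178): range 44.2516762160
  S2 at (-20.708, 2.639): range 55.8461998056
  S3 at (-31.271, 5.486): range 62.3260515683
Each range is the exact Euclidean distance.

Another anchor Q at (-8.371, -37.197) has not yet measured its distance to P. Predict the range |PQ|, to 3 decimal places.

82.972

eq1: (x + 13.676)² + (y − 12.178)² = 44.2516762160²
eq2: (x + 20.708)² + (y − 2.639)² = 55.8461998056²
eq3: (x + 31.271)² + (y − 5.486)² = 62.3260515683²
eq3−eq1, eq3−eq2 (x²,y² cancel):
  35.190·x + 13.384·y = 1253.690879
  21.126·x − 5.694·y = 193.552619
det = 35.190·-5.694 − 13.384·21.126 = -483.122244
x = (1253.690879·-5.694 − 13.384·193.552619) / -483.122244 = 20.137810
y = (35.190·193.552619 − 1253.690879·21.126) / -483.122244 = 40.723351
|P − Q| = √((20.137810 − -8.371)² + (40.723351 − -37.197)²) = 82.971883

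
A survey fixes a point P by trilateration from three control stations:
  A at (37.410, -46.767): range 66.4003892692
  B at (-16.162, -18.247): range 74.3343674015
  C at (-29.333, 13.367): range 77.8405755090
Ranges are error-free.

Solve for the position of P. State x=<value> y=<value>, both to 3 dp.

eq1: (x − 37.410)² + (y + 46.767)² = 66.4003892692²
eq2: (x + 16.162)² + (y + 18.247)² = 74.3343674015²
eq3: (x + 29.333)² + (y − 13.367)² = 77.8405755090²
eq1−eq3, eq1−eq2 (x²,y² cancel):
  -133.486·x + 120.268·y = -4197.702311
  -107.144·x + 57.040·y = -4109.083618
det = -133.486·57.040 − 120.268·-107.144 = 5271.953152
x = (-4197.702311·57.040 − 120.268·-4109.083618) / 5271.953152 = 48.322571
y = (-133.486·-4109.083618 − -4197.702311·-107.144) / 5271.953152 = 18.730538

x=48.323 y=18.731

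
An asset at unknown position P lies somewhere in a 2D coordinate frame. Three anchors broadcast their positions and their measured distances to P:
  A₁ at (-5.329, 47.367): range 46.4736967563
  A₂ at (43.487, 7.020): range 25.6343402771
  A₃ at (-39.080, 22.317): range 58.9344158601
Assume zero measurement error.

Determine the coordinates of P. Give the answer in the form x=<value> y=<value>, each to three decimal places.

eq1: (x + 5.329)² + (y − 47.367)² = 46.4736967563²
eq2: (x − 43.487)² + (y − 7.020)² = 25.6343402771²
eq3: (x + 39.080)² + (y − 22.317)² = 58.9344158601²
eq2−eq1, eq2−eq3 (x²,y² cancel):
  -97.632·x + 80.694·y = -1171.053728
  -165.134·x + 30.594·y = -2731.250651
det = -97.632·30.594 − 80.694·-165.134 = 10338.369588
x = (-1171.053728·30.594 − 80.694·-2731.250651) / 10338.369588 = 17.852749
y = (-97.632·-2731.250651 − -1171.053728·-165.134) / 10338.369588 = 7.087837

x=17.853 y=7.088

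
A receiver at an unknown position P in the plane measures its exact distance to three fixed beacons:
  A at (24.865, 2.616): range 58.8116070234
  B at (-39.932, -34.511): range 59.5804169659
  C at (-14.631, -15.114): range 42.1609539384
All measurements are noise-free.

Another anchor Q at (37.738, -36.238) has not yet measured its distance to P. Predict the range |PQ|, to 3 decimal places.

eq1: (x − 24.865)² + (y − 2.616)² = 58.8116070234²
eq2: (x + 39.932)² + (y + 34.511)² = 59.5804169659²
eq3: (x + 14.631)² + (y + 15.114)² = 42.1609539384²
eq2−eq1, eq2−eq3 (x²,y² cancel):
  129.594·x + 74.254·y = -2069.441099
  50.602·x + 38.794·y = -570.794539
det = 129.594·38.794 − 74.254·50.602 = 1270.068728
x = (-2069.441099·38.794 − 74.254·-570.794539) / 1270.068728 = -29.839425
y = (129.594·-570.794539 − -2069.441099·50.602) / 1270.068728 = 24.208384
|P − Q| = √((-29.839425 − 37.738)² + (24.208384 − -36.238)²) = 90.666828

90.667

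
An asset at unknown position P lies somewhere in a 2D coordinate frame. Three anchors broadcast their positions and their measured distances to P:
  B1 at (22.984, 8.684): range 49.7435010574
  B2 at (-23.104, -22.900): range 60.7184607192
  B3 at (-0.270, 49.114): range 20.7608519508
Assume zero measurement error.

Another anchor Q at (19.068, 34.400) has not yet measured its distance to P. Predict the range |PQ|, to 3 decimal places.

36.724

eq1: (x − 22.984)² + (y − 8.684)² = 49.7435010574²
eq2: (x + 23.104)² + (y + 22.900)² = 60.7184607192²
eq3: (x + 0.270)² + (y − 49.114)² = 20.7608519508²
eq1−eq2, eq1−eq3 (x²,y² cancel):
  -92.176·x − 63.168·y = -757.786871
  -46.508·x + 80.860·y = 3851.984708
det = -92.176·80.860 − -63.168·-46.508 = -10391.168704
x = (-757.786871·80.860 − -63.168·3851.984708) / -10391.168704 = -17.519446
y = (-92.176·3851.984708 − -757.786871·-46.508) / -10391.168704 = 37.561097
|P − Q| = √((-17.519446 − 19.068)² + (37.561097 − 34.400)²) = 36.723749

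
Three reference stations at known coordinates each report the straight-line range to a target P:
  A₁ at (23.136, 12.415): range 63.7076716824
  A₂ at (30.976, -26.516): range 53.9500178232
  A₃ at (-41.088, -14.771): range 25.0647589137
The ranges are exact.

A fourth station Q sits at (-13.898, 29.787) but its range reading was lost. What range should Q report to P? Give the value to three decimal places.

eq1: (x − 23.136)² + (y − 12.415)² = 63.7076716824²
eq2: (x − 30.976)² + (y + 26.516)² = 53.9500178232²
eq3: (x + 41.088)² + (y + 14.771)² = 25.0647589137²
eq2−eq1, eq2−eq3 (x²,y² cancel):
  -15.680·x + 77.862·y = -2121.267119
  -144.128·x + 23.490·y = 2526.157637
det = -15.680·23.490 − 77.862·-144.128 = 10853.771136
x = (-2121.267119·23.490 − 77.862·2526.157637) / 10853.771136 = -22.712866
y = (-15.680·2526.157637 − -2121.267119·-144.128) / 10853.771136 = -31.817894
|P − Q| = √((-22.712866 − -13.898)² + (-31.817894 − 29.787)²) = 62.232345

62.232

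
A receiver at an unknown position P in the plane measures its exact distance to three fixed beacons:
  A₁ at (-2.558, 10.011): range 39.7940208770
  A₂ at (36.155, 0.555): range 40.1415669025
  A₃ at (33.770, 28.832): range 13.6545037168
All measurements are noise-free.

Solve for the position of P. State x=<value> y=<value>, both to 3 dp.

eq1: (x + 2.558)² + (y − 10.011)² = 39.7940208770²
eq2: (x − 36.155)² + (y − 0.555)² = 40.1415669025²
eq3: (x − 33.770)² + (y − 28.832)² = 13.6545037168²
eq3−eq1, eq3−eq2 (x²,y² cancel):
  -72.656·x − 37.642·y = -3262.052265
  4.770·x − 56.554·y = -2089.104996
det = -72.656·-56.554 − -37.642·4.770 = 4288.539764
x = (-3262.052265·-56.554 − -37.642·-2089.104996) / 4288.539764 = 24.680665
y = (-72.656·-2089.104996 − -3262.052265·4.770) / 4288.539764 = 39.021674

x=24.681 y=39.022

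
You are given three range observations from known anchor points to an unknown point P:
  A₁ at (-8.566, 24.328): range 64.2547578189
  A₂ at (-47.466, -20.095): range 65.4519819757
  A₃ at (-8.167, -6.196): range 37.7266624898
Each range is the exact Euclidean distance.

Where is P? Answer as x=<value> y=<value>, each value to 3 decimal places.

x=16.283 y=-34.927

eq1: (x + 8.566)² + (y − 24.328)² = 64.2547578189²
eq2: (x + 47.466)² + (y + 20.095)² = 65.4519819757²
eq3: (x + 8.167)² + (y + 6.196)² = 37.7266624898²
eq3−eq1, eq3−eq2 (x²,y² cancel):
  -0.798·x + 61.048·y = -2145.235205
  -78.598·x − 27.798·y = -308.921006
det = -0.798·-27.798 − 61.048·-78.598 = 4820.433508
x = (-2145.235205·-27.798 − 61.048·-308.921006) / 4820.433508 = 16.283236
y = (-0.798·-308.921006 − -2145.235205·-78.598) / 4820.433508 = -34.927290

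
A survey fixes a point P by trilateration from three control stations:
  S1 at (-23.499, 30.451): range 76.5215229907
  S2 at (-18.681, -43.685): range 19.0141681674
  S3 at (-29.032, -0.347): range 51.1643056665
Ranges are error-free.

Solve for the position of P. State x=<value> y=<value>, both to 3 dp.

x=0.281 y=-42.282

eq1: (x + 23.499)² + (y − 30.451)² = 76.5215229907²
eq2: (x + 18.681)² + (y + 43.685)² = 19.0141681674²
eq3: (x + 29.032)² + (y + 0.347)² = 51.1643056665²
eq1−eq2, eq1−eq3 (x²,y² cancel):
  9.636·x − 148.272·y = 6271.897474
  -11.066·x − 61.596·y = 2601.268337
det = 9.636·-61.596 − -148.272·-11.066 = -2234.317008
x = (6271.897474·-61.596 − -148.272·2601.268337) / -2234.317008 = 0.281311
y = (9.636·2601.268337 − 6271.897474·-11.066) / -2234.317008 = -42.281663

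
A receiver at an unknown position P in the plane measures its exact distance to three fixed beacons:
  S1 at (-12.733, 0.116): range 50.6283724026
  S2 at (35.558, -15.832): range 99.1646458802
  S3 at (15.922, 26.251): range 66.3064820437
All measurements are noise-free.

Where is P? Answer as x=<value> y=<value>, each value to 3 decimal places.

x=-49.865 y=34.531

eq1: (x + 12.733)² + (y − 0.116)² = 50.6283724026²
eq2: (x − 35.558)² + (y + 15.832)² = 99.1646458802²
eq3: (x − 15.922)² + (y − 26.251)² = 66.3064820437²
eq3−eq2, eq3−eq1 (x²,y² cancel):
  39.272·x − 84.166·y = -4864.678929
  -57.310·x − 52.270·y = 1052.835129
det = 39.272·-52.270 − -84.166·-57.310 = -6876.300900
x = (-4864.678929·-52.270 − -84.166·1052.835129) / -6876.300900 = -49.865428
y = (39.272·1052.835129 − -4864.678929·-57.310) / -6876.300900 = 34.531329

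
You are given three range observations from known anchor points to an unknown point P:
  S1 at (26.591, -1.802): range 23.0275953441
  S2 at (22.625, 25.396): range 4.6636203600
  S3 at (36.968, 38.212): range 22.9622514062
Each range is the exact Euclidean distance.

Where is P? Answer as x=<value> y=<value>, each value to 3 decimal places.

eq1: (x − 26.591)² + (y + 1.802)² = 23.0275953441²
eq2: (x − 22.625)² + (y − 25.396)² = 4.6636203600²
eq3: (x − 36.968)² + (y − 38.212)² = 22.9622514062²
eq2−eq1, eq2−eq3 (x²,y² cancel):
  7.932·x − 54.396·y = -955.039748
  28.686·x + 25.632·y = 1164.426892
det = 7.932·25.632 − -54.396·28.686 = 1763.716680
x = (-955.039748·25.632 − -54.396·1164.426892) / 1763.716680 = 22.033350
y = (7.932·1164.426892 − -955.039748·28.686) / 1763.716680 = 20.770062

x=22.033 y=20.770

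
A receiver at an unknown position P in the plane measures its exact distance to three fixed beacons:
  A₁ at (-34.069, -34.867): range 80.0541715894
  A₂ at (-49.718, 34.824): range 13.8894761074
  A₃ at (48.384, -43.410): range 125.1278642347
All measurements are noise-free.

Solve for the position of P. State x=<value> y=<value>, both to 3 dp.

x=-40.212 y=44.951

eq1: (x + 34.069)² + (y + 34.867)² = 80.0541715894²
eq2: (x + 49.718)² + (y − 34.824)² = 13.8894761074²
eq3: (x − 48.384)² + (y + 43.410)² = 125.1278642347²
eq1−eq2, eq1−eq3 (x²,y² cancel):
  -31.298·x + 139.382·y = 7523.938892
  164.906·x − 17.086·y = -7399.276913
det = -31.298·-17.086 − 139.382·164.906 = -22450.170464
x = (7523.938892·-17.086 − 139.382·-7399.276913) / -22450.170464 = -40.212256
y = (-31.298·-7399.276913 − 7523.938892·164.906) / -22450.170464 = 44.951111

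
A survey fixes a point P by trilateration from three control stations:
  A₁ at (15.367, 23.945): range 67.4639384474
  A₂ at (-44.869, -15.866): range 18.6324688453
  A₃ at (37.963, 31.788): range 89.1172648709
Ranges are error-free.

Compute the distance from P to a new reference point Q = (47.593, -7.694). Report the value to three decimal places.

79.351

eq1: (x − 15.367)² + (y − 23.945)² = 67.4639384474²
eq2: (x + 44.869)² + (y + 15.866)² = 18.6324688453²
eq3: (x − 37.963)² + (y − 31.788)² = 89.1172648709²
eq3−eq2, eq3−eq1 (x²,y² cancel):
  -165.664·x − 95.308·y = 7408.008807
  -45.192·x − 15.686·y = 1748.345308
det = -165.664·-15.686 − -95.308·-45.192 = -1708.553632
x = (7408.008807·-15.686 − -95.308·1748.345308) / -1708.553632 = -29.515766
y = (-165.664·1748.345308 − 7408.008807·-45.192) / -1708.553632 = -26.422850
|P − Q| = √((-29.515766 − 47.593)² + (-26.422850 − -7.694)²) = 79.350687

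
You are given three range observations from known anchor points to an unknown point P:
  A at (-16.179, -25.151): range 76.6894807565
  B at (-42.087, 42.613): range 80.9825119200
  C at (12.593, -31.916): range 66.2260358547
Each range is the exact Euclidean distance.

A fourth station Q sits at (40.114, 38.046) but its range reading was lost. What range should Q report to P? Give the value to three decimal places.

9.022

eq1: (x + 16.179)² + (y + 25.151)² = 76.6894807565²
eq2: (x + 42.087)² + (y − 42.613)² = 80.9825119200²
eq3: (x − 12.593)² + (y + 31.916)² = 66.2260358547²
eq1−eq3, eq1−eq2 (x²,y² cancel):
  57.544·x − 13.530·y = 1778.270497
  -51.816·x + 135.528·y = 2015.959718
det = 57.544·135.528 − -13.530·-51.816 = 7097.752752
x = (1778.270497·135.528 − -13.530·2015.959718) / 7097.752752 = 37.798073
y = (57.544·2015.959718 − 1778.270497·-51.816) / 7097.752752 = 29.326078
|P − Q| = √((37.798073 − 40.114)² + (29.326078 − 38.046)²) = 9.022226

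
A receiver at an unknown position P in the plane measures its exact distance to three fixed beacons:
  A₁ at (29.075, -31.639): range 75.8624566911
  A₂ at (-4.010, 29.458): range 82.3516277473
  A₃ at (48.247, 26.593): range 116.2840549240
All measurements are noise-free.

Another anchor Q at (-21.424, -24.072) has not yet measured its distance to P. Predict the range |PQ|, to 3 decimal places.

eq1: (x − 29.075)² + (y + 31.639)² = 75.8624566911²
eq2: (x + 4.010)² + (y − 29.458)² = 82.3516277473²
eq3: (x − 48.247)² + (y − 26.593)² = 116.2840549240²
eq1−eq3, eq1−eq2 (x²,y² cancel):
  38.344·x + 116.464·y = -6578.290382
  -66.170·x + 122.194·y = -1989.206339
det = 38.344·122.194 − 116.464·-66.170 = 12391.829616
x = (-6578.290382·122.194 − 116.464·-1989.206339) / 12391.829616 = -46.172091
y = (38.344·-1989.206339 − -6578.290382·-66.170) / 12391.829616 = -41.282007
|P − Q| = √((-46.172091 − -21.424)² + (-41.282007 − -24.072)²) = 30.143861

30.144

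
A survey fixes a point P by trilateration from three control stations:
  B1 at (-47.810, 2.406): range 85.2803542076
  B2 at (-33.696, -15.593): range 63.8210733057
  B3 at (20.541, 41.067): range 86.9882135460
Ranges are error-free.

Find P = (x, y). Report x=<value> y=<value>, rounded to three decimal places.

eq1: (x + 47.810)² + (y − 2.406)² = 85.2803542076²
eq2: (x + 33.696)² + (y + 15.593)² = 63.8210733057²
eq3: (x − 20.541)² + (y − 41.067)² = 86.9882135460²
eq2−eq1, eq2−eq3 (x²,y² cancel):
  -28.228·x + 35.998·y = -2286.586545
  108.474·x + 113.320·y = -2763.950793
det = -28.228·113.320 − 35.998·108.474 = -7103.644012
x = (-2286.586545·113.320 − 35.998·-2763.950793) / -7103.644012 = 22.470057
y = (-28.228·-2763.950793 − -2286.586545·108.474) / -7103.644012 = -45.899821

x=22.470 y=-45.900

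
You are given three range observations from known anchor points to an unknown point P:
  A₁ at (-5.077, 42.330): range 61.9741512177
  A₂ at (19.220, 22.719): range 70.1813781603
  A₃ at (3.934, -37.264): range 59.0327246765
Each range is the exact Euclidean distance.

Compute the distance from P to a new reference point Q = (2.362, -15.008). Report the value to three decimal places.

48.800

eq1: (x + 5.077)² + (y − 42.330)² = 61.9741512177²
eq2: (x − 19.220)² + (y − 22.719)² = 70.1813781603²
eq3: (x − 3.934)² + (y + 37.264)² = 59.0327246765²
eq2−eq1, eq2−eq3 (x²,y² cancel):
  -48.594·x + 39.222·y = 2016.673889
  -30.572·x − 119.966·y = 1959.083949
det = -48.594·-119.966 − 39.222·-30.572 = 7028.722788
x = (2016.673889·-119.966 − 39.222·1959.083949) / 7028.722788 = -45.352691
y = (-48.594·1959.083949 − 2016.673889·-30.572) / 7028.722788 = -4.772698
|P − Q| = √((-45.352691 − 2.362)² + (-4.772698 − -15.008)²) = 48.800134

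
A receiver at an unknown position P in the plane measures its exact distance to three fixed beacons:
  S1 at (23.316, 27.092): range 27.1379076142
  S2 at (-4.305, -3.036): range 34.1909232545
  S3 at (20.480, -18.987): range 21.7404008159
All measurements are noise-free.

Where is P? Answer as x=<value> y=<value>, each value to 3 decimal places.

eq1: (x − 23.316)² + (y − 27.092)² = 27.1379076142²
eq2: (x + 4.305)² + (y + 3.036)² = 34.1909232545²
eq3: (x − 20.480)² + (y + 18.987)² = 21.7404008159²
eq2−eq3, eq2−eq1 (x²,y² cancel):
  49.570·x − 31.902·y = 1448.560453
  55.242·x + 60.256·y = 1682.415202
det = 49.570·60.256 − -31.902·55.242 = 4749.220204
x = (1448.560453·60.256 − -31.902·1682.415202) / 4749.220204 = 29.680003
y = (49.570·1682.415202 − 1448.560453·55.242) / 4749.220204 = 0.710842

x=29.680 y=0.711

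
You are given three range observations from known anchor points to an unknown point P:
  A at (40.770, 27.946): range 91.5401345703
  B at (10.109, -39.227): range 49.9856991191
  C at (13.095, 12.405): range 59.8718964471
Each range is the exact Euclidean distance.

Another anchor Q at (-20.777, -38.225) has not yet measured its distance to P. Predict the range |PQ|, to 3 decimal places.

23.208

eq1: (x − 40.770)² + (y − 27.946)² = 91.5401345703²
eq2: (x − 10.109)² + (y + 39.227)² = 49.9856991191²
eq3: (x − 13.095)² + (y − 12.405)² = 59.8718964471²
eq3−eq1, eq3−eq2 (x²,y² cancel):
  55.350·x + 31.082·y = -2677.143487
  -5.972·x − 103.264·y = 2401.660228
det = 55.350·-103.264 − 31.082·-5.972 = -5530.040696
x = (-2677.143487·-103.264 − 31.082·2401.660228) / -5530.040696 = -36.492343
y = (55.350·2401.660228 − -2677.143487·-5.972) / -5530.040696 = -21.147040
|P − Q| = √((-36.492343 − -20.777)² + (-21.147040 − -38.225)²) = 23.208376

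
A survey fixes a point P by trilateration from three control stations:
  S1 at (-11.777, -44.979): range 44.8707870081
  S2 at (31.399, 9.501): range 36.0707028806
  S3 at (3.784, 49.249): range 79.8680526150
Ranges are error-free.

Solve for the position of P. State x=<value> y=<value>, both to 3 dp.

eq1: (x + 11.777)² + (y + 44.979)² = 44.8707870081²
eq2: (x − 31.399)² + (y − 9.501)² = 36.0707028806²
eq3: (x − 3.784)² + (y − 49.249)² = 79.8680526150²
eq2−eq1, eq2−eq3 (x²,y² cancel):
  -86.352·x − 108.960·y = 373.350048
  -55.230·x + 79.496·y = -3714.193767
det = -86.352·79.496 − -108.960·-55.230 = -12882.499392
x = (373.350048·79.496 − -108.960·-3714.193767) / -12882.499392 = 29.110711
y = (-86.352·-3714.193767 − 373.350048·-55.230) / -12882.499392 = -26.497046

x=29.111 y=-26.497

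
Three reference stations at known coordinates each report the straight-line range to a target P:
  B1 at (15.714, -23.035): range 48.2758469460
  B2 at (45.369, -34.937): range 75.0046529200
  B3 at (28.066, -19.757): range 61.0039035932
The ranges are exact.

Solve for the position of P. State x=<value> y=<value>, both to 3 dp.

x=-29.461 y=-40.059

eq1: (x − 15.714)² + (y + 23.035)² = 48.2758469460²
eq2: (x − 45.369)² + (y + 34.937)² = 75.0046529200²
eq3: (x − 28.066)² + (y + 19.757)² = 61.0039035932²
eq3−eq1, eq3−eq2 (x²,y² cancel):
  -24.704·x − 6.556·y = 990.420471
  34.606·x − 30.360·y = 196.679019
det = -24.704·-30.360 − -6.556·34.606 = 976.890376
x = (990.420471·-30.360 − -6.556·196.679019) / 976.890376 = -29.460560
y = (-24.704·196.679019 − 990.420471·34.606) / 976.890376 = -40.058998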